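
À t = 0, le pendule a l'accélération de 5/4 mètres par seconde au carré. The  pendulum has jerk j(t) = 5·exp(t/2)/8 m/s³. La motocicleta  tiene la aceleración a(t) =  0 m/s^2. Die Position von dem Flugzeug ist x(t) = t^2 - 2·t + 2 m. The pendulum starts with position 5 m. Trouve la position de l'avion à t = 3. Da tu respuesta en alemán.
Aus der Gleichung für die Position x(t) = t^2 - 2·t + 2, setzen wir t = 3 ein und erhalten x = 5.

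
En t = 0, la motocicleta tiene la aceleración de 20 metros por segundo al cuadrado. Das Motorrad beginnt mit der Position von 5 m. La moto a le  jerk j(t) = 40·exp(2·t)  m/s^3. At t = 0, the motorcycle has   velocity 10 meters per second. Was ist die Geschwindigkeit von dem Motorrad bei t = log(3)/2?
Um dies zu lösen, müssen wir 2 Integrale unserer Gleichung für den Ruck j(t) = 40·exp(2·t) finden. Mit ∫j(t)dt und Anwendung von a(0) = 20, finden wir a(t) = 20·exp(2·t). Das Integral von der Beschleunigung, mit v(0) = 10, ergibt die Geschwindigkeit: v(t) = 10·exp(2·t). Wir haben die Geschwindigkeit v(t) = 10·exp(2·t). Durch Einsetzen von t = log(3)/2: v(log(3)/2) = 30.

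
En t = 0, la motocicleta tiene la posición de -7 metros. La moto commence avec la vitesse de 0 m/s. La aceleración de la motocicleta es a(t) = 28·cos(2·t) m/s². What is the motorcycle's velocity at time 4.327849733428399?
To find the answer, we compute 1 antiderivative of a(t) = 28·cos(2·t). Integrating acceleration and using the initial condition v(0) = 0, we get v(t) = 14·sin(2·t). From the given velocity equation v(t) = 14·sin(2·t), we substitute t = 4.327849733428399 to get v = 9.73662737738530.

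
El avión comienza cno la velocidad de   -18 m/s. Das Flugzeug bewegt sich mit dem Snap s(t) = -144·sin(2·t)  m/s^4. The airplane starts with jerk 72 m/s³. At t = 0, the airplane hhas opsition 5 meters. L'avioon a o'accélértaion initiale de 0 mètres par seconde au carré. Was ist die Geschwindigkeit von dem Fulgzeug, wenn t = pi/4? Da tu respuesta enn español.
Partiendo del snap s(t) = -144·sin(2·t), tomamos 3 integrales. La integral del snap, con j(0) = 72, da la sacudida: j(t) = 72·cos(2·t). Tomando ∫j(t)dt y aplicando a(0) = 0, encontramos a(t) = 36·sin(2·t). La integral de la aceleración es la velocidad. Usando v(0) = -18, obtenemos v(t) = -18·cos(2·t). Usando v(t) = -18·cos(2·t) y sustituyendo t = pi/4, encontramos v = 0.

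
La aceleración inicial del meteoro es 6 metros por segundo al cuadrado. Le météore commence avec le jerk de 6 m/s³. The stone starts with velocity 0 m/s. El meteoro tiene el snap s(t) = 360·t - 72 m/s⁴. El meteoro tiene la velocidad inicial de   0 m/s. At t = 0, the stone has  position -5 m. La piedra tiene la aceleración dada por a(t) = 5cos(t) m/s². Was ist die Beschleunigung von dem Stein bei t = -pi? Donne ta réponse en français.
De l'équation de l'accélération a(t) = 5·cos(t), nous substituons t = -pi pour obtenir a = -5.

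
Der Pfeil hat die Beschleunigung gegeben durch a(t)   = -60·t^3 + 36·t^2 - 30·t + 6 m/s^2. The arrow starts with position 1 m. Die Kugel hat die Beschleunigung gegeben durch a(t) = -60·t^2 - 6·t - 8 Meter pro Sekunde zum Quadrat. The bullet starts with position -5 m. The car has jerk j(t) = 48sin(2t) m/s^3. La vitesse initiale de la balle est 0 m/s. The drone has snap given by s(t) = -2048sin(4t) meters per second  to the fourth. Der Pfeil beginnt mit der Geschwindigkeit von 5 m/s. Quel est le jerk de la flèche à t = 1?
Pour résoudre ceci, nous devons prendre 1 dérivée de notre équation de l'accélération a(t) = -60·t^3 + 36·t^2 - 30·t + 6. En prenant d/dt de a(t), nous trouvons j(t) = -180·t^2 + 72·t - 30. En utilisant j(t) = -180·t^2 + 72·t - 30 et en substituant t = 1, nous trouvons j = -138.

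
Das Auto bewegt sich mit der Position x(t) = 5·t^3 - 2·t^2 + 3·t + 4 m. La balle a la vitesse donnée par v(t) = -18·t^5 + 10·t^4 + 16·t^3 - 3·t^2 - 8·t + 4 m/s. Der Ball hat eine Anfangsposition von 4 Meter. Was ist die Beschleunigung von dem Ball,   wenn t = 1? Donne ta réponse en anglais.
To solve this, we need to take 1 derivative of our velocity equation v(t) = -18·t^5 + 10·t^4 + 16·t^3 - 3·t^2 - 8·t + 4. Differentiating velocity, we get acceleration: a(t) = -90·t^4 + 40·t^3 + 48·t^2 - 6·t - 8. We have acceleration a(t) = -90·t^4 + 40·t^3 + 48·t^2 - 6·t - 8. Substituting t = 1: a(1) = -16.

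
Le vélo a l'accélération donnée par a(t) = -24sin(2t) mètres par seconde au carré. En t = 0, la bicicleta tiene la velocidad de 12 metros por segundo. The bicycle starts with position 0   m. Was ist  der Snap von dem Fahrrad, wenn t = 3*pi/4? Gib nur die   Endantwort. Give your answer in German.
Der Snap bei t = 3*pi/4 ist s = -96.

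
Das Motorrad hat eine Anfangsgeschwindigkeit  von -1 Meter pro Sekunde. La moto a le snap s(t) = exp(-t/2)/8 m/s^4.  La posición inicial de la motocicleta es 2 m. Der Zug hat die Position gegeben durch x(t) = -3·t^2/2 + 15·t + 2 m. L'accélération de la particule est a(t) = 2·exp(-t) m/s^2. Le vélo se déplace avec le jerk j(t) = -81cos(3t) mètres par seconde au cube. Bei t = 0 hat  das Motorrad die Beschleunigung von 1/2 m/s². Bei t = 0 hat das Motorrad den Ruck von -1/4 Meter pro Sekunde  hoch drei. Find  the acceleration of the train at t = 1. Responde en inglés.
We must differentiate our position equation x(t) = -3·t^2/2 + 15·t + 2 2 times. Differentiating position, we get velocity: v(t) = 15 - 3·t. Differentiating velocity, we get acceleration: a(t) = -3. Using a(t) = -3 and substituting t = 1, we find a = -3.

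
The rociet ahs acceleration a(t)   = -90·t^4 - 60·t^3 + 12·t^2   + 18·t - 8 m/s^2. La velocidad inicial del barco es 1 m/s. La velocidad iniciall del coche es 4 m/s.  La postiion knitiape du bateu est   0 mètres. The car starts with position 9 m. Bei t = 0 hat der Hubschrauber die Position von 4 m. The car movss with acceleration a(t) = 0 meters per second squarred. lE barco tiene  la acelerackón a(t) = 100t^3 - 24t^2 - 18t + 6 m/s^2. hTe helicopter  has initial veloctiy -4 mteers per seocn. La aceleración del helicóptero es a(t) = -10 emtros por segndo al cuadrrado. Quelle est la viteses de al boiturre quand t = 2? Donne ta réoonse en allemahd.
Wir müssen die Stammfunktion unserer Gleichung für die Beschleunigung a(t) = 0 1-mal finden. Das Integral von der Beschleunigung ist die Geschwindigkeit. Mit v(0) = 4 erhalten wir v(t) = 4. Wir haben die Geschwindigkeit v(t) = 4. Durch Einsetzen von t = 2: v(2) = 4.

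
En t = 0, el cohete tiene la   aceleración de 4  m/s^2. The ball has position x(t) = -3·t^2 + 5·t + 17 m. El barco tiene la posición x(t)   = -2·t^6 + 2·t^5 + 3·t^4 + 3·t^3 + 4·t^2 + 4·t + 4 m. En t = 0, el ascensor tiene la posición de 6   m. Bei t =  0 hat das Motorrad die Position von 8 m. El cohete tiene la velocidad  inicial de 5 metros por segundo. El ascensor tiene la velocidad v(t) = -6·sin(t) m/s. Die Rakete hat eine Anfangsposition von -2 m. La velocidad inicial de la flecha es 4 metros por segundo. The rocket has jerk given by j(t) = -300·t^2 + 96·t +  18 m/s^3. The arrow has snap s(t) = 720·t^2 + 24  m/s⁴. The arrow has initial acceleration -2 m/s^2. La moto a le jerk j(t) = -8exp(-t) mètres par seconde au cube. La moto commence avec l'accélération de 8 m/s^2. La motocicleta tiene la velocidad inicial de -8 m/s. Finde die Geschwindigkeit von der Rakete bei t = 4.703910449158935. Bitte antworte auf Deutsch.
Ausgehend von dem Ruck j(t) = -300·t^2 + 96·t + 18, nehmen wir 2 Stammfunktionen. Die Stammfunktion von dem Ruck, mit a(0) = 4, ergibt die Beschleunigung: a(t) = -100·t^3 + 48·t^2 + 18·t + 4. Das Integral von der Beschleunigung, mit v(0) = 5, ergibt die Geschwindigkeit: v(t) = -25·t^4 + 16·t^3 + 9·t^2 + 4·t + 5. Wir haben die Geschwindigkeit v(t) = -25·t^4 + 16·t^3 + 9·t^2 + 4·t + 5. Durch Einsetzen von t = 4.703910449158935: v(4.703910449158935) = -10351.5782715550.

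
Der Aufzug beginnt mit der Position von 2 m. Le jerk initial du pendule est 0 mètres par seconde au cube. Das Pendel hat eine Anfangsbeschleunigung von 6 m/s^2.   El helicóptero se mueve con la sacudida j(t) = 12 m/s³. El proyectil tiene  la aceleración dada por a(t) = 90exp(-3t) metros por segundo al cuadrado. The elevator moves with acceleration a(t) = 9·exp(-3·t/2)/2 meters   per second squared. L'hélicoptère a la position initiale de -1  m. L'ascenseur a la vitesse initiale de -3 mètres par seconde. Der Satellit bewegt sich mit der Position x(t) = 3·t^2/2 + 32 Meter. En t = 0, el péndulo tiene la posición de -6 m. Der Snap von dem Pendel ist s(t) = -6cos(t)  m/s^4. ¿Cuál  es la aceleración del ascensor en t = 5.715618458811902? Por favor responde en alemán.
Aus der Gleichung für die Beschleunigung a(t) = 9·exp(-3·t/2)/2, setzen wir t = 5.715618458811902 ein und erhalten a = 0.000850785692383983.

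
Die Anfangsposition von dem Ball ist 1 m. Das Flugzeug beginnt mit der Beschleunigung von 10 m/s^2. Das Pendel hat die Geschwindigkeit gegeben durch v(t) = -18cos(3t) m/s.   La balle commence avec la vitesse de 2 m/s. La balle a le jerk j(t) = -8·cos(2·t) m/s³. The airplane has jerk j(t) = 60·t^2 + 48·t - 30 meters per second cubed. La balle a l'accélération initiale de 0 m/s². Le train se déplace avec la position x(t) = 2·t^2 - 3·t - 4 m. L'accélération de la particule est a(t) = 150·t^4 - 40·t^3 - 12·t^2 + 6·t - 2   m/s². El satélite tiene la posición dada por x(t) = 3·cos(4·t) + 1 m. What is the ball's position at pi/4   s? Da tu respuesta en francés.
Nous devons trouver la primitive de notre équation du jerk j(t) = -8·cos(2·t) 3 fois. L'intégrale du jerk, avec a(0) = 0, donne l'accélération: a(t) = -4·sin(2·t). L'intégrale de l'accélération, avec v(0) = 2, donne la vitesse: v(t) = 2·cos(2·t). En prenant ∫v(t)dt et en appliquant x(0) = 1, nous trouvons x(t) = sin(2·t) + 1. En utilisant x(t) = sin(2·t) + 1 et en substituant t = pi/4, nous trouvons x = 2.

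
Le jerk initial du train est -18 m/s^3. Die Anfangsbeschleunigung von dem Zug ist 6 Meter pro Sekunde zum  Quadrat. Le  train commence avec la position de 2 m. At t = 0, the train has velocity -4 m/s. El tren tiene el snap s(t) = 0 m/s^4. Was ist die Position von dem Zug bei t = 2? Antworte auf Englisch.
To find the answer, we compute 4 antiderivatives of s(t) = 0. Taking ∫s(t)dt and applying j(0) = -18, we find j(t) = -18. Taking ∫j(t)dt and applying a(0) = 6, we find a(t) = 6 - 18·t. Finding the antiderivative of a(t) and using v(0) = -4: v(t) = -9·t^2 + 6·t - 4. Integrating velocity and using the initial condition x(0) = 2, we get x(t) = -3·t^3 + 3·t^2 - 4·t + 2. We have position x(t) = -3·t^3 + 3·t^2 - 4·t + 2. Substituting t = 2: x(2) = -18.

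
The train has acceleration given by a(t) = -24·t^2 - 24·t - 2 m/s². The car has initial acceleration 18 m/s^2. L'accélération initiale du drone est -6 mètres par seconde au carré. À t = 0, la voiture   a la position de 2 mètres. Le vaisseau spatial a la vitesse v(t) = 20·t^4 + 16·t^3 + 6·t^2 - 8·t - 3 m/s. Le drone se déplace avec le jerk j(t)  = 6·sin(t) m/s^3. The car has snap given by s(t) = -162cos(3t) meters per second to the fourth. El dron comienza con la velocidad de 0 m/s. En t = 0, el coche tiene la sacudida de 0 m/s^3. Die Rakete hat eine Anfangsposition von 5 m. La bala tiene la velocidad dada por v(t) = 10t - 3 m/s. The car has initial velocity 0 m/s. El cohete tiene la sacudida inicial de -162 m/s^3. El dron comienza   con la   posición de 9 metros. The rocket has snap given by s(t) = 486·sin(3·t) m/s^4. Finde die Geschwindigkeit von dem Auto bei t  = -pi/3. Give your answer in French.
Nous devons trouver l'intégrale de notre équation du snap s(t) = -162·cos(3·t) 3 fois. En prenant ∫s(t)dt et en appliquant j(0) = 0, nous trouvons j(t) = -54·sin(3·t). En prenant ∫j(t)dt et en appliquant a(0) = 18, nous trouvons a(t) = 18·cos(3·t). En intégrant l'accélération et en utilisant la condition initiale v(0) = 0, nous obtenons v(t) = 6·sin(3·t). Nous avons la vitesse v(t) = 6·sin(3·t). En substituant t = -pi/3: v(-pi/3) = 0.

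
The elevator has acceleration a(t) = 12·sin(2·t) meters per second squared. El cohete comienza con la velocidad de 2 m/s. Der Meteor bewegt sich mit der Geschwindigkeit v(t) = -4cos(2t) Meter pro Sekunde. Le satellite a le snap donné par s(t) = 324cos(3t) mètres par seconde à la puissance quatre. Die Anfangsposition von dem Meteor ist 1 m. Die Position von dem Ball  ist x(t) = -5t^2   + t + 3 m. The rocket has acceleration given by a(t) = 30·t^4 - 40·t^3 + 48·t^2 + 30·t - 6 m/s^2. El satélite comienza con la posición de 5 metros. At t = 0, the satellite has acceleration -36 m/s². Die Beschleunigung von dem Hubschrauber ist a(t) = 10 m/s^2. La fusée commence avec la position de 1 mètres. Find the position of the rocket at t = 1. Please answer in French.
Pour résoudre ceci, nous devons prendre 2 primitives de notre équation de l'accélération a(t) = 30·t^4 - 40·t^3 + 48·t^2 + 30·t - 6. L'intégrale de l'accélération, avec v(0) = 2, donne la vitesse: v(t) = 6·t^5 - 10·t^4 + 16·t^3 + 15·t^2 - 6·t + 2. En prenant ∫v(t)dt et en appliquant x(0) = 1, nous trouvons x(t) = t^6 - 2·t^5 + 4·t^4 + 5·t^3 - 3·t^2 + 2·t + 1. De l'équation de la position x(t) = t^6 - 2·t^5 + 4·t^4 + 5·t^3 - 3·t^2 + 2·t + 1, nous substituons t = 1 pour obtenir x = 8.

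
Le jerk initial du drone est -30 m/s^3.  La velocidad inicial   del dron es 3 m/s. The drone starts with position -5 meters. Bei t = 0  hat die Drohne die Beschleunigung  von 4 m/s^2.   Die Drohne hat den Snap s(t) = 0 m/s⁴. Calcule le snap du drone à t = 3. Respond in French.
Nous avons le snap s(t) = 0. En substituant t = 3: s(3) = 0.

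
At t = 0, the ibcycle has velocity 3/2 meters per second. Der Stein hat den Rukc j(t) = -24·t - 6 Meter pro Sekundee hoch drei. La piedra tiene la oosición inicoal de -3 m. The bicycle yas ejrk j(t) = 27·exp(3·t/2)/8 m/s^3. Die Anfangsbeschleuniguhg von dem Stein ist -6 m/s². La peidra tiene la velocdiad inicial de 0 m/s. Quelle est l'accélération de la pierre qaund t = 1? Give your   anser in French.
En partant du jerk j(t) = -24·t - 6, nous prenons 1 primitive. En prenant ∫j(t)dt et en appliquant a(0) = -6, nous trouvons a(t) = -12·t^2 - 6·t - 6. En utilisant a(t) = -12·t^2 - 6·t - 6 et en substituant t = 1, nous trouvons a = -24.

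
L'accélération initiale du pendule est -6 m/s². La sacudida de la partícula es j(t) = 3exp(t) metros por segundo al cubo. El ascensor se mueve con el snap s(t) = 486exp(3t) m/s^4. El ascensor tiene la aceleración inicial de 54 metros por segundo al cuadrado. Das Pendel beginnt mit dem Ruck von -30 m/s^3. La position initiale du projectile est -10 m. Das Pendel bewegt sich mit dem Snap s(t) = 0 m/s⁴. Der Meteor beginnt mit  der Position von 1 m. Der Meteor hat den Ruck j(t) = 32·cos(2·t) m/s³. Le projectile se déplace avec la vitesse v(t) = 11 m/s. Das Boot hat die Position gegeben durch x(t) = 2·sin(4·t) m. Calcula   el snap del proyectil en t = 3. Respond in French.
Pour résoudre ceci, nous devons prendre 3 dérivées de notre équation de la vitesse v(t) = 11. En prenant d/dt de v(t), nous trouvons a(t) = 0. En dérivant l'accélération, nous obtenons le jerk: j(t) = 0. La dérivée du jerk donne le snap: s(t) = 0. De l'équation du snap s(t) = 0, nous substituons t = 3 pour obtenir s = 0.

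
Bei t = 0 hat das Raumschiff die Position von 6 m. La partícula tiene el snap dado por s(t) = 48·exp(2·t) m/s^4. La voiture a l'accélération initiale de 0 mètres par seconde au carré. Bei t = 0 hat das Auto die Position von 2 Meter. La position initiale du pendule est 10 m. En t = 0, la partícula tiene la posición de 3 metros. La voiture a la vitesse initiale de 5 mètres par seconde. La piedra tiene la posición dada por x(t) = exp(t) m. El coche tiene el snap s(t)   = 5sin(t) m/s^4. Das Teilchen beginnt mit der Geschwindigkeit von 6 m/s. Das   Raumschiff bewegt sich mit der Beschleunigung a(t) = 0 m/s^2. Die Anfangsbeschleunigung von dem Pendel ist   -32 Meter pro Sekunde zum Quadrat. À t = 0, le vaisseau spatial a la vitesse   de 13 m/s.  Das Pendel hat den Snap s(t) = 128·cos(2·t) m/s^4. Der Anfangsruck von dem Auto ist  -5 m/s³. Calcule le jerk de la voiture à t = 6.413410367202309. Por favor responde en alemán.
Ausgehend von dem Snap s(t) = 5·sin(t), nehmen wir 1 Stammfunktion. Durch Integration von dem Snap und Verwendung der Anfangsbedingung j(0) = -5, erhalten wir j(t) = -5·cos(t). Wir haben den Ruck j(t) = -5·cos(t). Durch Einsetzen von t = 6.413410367202309: j(6.413410367202309) = -4.95766346569824.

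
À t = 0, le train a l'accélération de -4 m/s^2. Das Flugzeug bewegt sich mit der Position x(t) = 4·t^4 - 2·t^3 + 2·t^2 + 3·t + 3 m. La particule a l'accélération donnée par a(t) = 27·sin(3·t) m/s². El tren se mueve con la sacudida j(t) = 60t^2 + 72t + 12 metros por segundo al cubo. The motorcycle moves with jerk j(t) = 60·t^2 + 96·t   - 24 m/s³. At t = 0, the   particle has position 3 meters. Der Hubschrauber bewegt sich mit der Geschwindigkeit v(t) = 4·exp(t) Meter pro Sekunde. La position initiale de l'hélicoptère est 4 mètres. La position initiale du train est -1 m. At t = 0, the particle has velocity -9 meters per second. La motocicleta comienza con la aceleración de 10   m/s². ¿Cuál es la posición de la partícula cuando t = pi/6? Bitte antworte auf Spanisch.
Debemos encontrar la antiderivada de nuestra ecuación de la aceleración a(t) = 27·sin(3·t) 2 veces. Integrando la aceleración y usando la condición inicial v(0) = -9, obtenemos v(t) = -9·cos(3·t). La integral de la velocidad, con x(0) = 3, da la posición: x(t) = 3 - 3·sin(3·t). Tenemos la posición x(t) = 3 - 3·sin(3·t). Sustituyendo t = pi/6: x(pi/6) = 0.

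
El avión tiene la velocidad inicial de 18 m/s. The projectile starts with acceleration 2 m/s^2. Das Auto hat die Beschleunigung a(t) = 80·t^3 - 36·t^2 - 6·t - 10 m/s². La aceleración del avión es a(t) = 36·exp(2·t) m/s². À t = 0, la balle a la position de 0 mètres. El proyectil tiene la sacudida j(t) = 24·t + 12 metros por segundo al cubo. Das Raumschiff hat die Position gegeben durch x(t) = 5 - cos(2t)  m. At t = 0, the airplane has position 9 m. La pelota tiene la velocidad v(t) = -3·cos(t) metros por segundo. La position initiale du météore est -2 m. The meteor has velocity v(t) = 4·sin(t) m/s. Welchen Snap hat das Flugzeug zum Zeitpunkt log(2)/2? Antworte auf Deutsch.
Ausgehend von der Beschleunigung a(t) = 36·exp(2·t), nehmen wir 2 Ableitungen. Die Ableitung von der Beschleunigung ergibt den Ruck: j(t) = 72·exp(2·t). Die Ableitung von dem Ruck ergibt den Snap: s(t) = 144·exp(2·t). Mit s(t) = 144·exp(2·t) und Einsetzen von t = log(2)/2, finden wir s = 288.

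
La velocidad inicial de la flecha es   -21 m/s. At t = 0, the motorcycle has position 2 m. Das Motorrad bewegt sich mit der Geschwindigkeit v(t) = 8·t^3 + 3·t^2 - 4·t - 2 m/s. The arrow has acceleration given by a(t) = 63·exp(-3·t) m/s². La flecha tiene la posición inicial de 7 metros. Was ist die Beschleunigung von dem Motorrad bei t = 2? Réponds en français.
En partant de la vitesse v(t) = 8·t^3 + 3·t^2 - 4·t - 2, nous prenons 1 dérivée. En dérivant la vitesse, nous obtenons l'accélération: a(t) = 24·t^2 + 6·t - 4. De l'équation de l'accélération a(t) = 24·t^2 + 6·t - 4, nous substituons t = 2 pour obtenir a = 104.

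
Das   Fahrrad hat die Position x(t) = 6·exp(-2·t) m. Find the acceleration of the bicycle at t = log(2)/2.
Starting from position x(t) = 6·exp(-2·t), we take 2 derivatives. Differentiating position, we get velocity: v(t) = -12·exp(-2·t). Differentiating velocity, we get acceleration: a(t) = 24·exp(-2·t). Using a(t) = 24·exp(-2·t) and substituting t = log(2)/2, we find a = 12.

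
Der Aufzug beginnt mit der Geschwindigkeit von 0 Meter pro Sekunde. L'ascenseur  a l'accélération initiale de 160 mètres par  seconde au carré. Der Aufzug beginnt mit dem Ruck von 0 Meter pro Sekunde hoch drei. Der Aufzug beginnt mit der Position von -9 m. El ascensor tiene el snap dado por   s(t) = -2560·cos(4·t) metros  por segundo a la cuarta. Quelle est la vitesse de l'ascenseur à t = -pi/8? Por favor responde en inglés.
Starting from snap s(t) = -2560·cos(4·t), we take 3 antiderivatives. The antiderivative of snap, with j(0) = 0, gives jerk: j(t) = -640·sin(4·t). The integral of jerk, with a(0) = 160, gives acceleration: a(t) = 160·cos(4·t). Taking ∫a(t)dt and applying v(0) = 0, we find v(t) = 40·sin(4·t). We have velocity v(t) = 40·sin(4·t). Substituting t = -pi/8: v(-pi/8) = -40.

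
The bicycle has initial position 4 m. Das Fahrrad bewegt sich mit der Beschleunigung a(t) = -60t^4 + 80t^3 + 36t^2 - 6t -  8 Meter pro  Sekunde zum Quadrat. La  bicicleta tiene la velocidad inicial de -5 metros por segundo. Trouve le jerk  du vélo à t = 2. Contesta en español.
Para resolver esto, necesitamos tomar 1 derivada de nuestra ecuación de la aceleración a(t) = -60·t^4 + 80·t^3 + 36·t^2 - 6·t - 8. La derivada de la aceleración da la sacudida: j(t) = -240·t^3 + 240·t^2 + 72·t - 6. De la ecuación de la sacudida j(t) = -240·t^3 + 240·t^2 + 72·t - 6, sustituimos t = 2 para obtener j = -822.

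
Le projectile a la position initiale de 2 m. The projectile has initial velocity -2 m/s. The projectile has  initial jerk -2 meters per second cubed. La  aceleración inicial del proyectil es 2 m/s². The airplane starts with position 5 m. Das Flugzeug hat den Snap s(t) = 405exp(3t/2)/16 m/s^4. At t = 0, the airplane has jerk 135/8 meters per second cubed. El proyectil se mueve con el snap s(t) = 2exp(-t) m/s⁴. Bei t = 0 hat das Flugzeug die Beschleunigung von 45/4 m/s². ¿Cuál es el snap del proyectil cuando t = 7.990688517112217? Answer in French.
En utilisant s(t) = 2·exp(-t) et en substituant t = 7.990688517112217, nous trouvons s = 0.000677201741187065.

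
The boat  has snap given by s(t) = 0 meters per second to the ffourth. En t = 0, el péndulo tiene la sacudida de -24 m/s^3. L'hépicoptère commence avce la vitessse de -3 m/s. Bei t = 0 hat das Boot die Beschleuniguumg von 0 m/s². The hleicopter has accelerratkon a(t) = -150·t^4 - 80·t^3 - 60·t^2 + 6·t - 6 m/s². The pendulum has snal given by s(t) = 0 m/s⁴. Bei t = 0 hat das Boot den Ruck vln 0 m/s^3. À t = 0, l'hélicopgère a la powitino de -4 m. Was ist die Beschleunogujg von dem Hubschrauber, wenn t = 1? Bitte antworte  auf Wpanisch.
Usando a(t) = -150·t^4 - 80·t^3 - 60·t^2 + 6·t - 6 y sustituyendo t = 1, encontramos a = -290.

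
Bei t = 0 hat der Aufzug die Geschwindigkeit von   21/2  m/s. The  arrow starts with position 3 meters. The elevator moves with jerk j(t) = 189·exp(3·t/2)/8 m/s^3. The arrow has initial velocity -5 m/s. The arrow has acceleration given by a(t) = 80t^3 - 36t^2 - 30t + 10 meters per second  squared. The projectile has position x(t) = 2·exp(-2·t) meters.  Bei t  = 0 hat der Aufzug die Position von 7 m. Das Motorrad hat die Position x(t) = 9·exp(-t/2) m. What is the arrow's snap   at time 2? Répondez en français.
En partant de l'accélération a(t) = 80·t^3 - 36·t^2 - 30·t + 10, nous prenons 2 dérivées. La dérivée de l'accélération donne le jerk: j(t) = 240·t^2 - 72·t - 30. En prenant d/dt de j(t), nous trouvons s(t) = 480·t - 72. Nous avons le snap s(t) = 480·t - 72. En substituant t = 2: s(2) = 888.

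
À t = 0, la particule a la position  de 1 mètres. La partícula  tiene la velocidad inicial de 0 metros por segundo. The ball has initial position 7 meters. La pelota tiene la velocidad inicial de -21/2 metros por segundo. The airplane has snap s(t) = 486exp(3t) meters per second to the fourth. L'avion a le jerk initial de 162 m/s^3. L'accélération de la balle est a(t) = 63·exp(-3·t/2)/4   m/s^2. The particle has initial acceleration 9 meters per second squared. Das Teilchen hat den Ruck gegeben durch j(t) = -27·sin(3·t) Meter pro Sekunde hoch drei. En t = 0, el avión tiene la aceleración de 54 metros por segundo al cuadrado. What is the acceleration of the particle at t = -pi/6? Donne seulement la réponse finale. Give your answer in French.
a(-pi/6) = 0.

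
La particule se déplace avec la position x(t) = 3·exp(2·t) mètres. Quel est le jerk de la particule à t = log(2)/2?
Nous devons dériver notre équation de la position x(t) = 3·exp(2·t) 3 fois. La dérivée de la position donne la vitesse: v(t) = 6·exp(2·t). En dérivant la vitesse, nous obtenons l'accélération: a(t) = 12·exp(2·t). En prenant d/dt de a(t), nous trouvons j(t) = 24·exp(2·t). Nous avons le jerk j(t) = 24·exp(2·t). En substituant t = log(2)/2: j(log(2)/2) = 48.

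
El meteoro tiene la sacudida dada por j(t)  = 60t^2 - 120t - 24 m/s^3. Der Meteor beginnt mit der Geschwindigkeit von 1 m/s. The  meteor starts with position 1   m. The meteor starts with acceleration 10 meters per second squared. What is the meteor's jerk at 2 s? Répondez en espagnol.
Tenemos la sacudida j(t) = 60·t^2 - 120·t - 24. Sustituyendo t = 2: j(2) = -24.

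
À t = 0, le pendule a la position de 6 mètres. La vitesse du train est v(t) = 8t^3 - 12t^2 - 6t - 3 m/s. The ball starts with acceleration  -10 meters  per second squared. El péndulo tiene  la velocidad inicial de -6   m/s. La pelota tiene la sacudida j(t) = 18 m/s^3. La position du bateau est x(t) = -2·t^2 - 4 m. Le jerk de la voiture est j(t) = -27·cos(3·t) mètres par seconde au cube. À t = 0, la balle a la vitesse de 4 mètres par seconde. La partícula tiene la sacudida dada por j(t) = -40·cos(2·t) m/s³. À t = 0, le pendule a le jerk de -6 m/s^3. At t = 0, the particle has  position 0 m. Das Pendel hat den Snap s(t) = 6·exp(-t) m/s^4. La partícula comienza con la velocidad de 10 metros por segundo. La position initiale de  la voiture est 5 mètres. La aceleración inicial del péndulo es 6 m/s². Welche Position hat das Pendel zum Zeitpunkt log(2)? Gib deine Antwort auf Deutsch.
Wir müssen unsere Gleichung für den Snap s(t) = 6·exp(-t) 4-mal integrieren. Die Stammfunktion von dem Snap ist der Ruck. Mit j(0) = -6 erhalten wir j(t) = -6·exp(-t). Das Integral von dem Ruck ist die Beschleunigung. Mit a(0) = 6 erhalten wir a(t) = 6·exp(-t). Die Stammfunktion von der Beschleunigung, mit v(0) = -6, ergibt die Geschwindigkeit: v(t) = -6·exp(-t). Die Stammfunktion von der Geschwindigkeit ist die Position. Mit x(0) = 6 erhalten wir x(t) = 6·exp(-t). Mit x(t) = 6·exp(-t) und Einsetzen von t = log(2), finden wir x = 3.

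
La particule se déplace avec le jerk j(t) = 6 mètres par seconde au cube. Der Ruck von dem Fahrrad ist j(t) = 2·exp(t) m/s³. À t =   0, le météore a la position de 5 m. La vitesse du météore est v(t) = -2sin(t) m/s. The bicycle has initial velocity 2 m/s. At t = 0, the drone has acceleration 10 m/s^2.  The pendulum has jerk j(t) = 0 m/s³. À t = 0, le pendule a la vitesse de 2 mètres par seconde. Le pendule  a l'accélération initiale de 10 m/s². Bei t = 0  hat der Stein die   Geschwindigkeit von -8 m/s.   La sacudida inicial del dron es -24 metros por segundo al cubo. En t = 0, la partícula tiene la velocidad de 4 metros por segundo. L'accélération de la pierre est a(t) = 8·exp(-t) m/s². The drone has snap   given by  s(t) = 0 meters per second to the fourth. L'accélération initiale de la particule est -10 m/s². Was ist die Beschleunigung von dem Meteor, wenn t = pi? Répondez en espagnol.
Partiendo de la velocidad v(t) = -2·sin(t), tomamos 1 derivada. Derivando la velocidad, obtenemos la aceleración: a(t) = -2·cos(t). De la ecuación de la aceleración a(t) = -2·cos(t), sustituimos t = pi para obtener a = 2.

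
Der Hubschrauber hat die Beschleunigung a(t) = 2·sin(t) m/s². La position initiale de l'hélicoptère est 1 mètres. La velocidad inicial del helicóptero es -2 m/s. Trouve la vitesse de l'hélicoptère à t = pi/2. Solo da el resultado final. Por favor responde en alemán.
Bei t = pi/2, v = 0.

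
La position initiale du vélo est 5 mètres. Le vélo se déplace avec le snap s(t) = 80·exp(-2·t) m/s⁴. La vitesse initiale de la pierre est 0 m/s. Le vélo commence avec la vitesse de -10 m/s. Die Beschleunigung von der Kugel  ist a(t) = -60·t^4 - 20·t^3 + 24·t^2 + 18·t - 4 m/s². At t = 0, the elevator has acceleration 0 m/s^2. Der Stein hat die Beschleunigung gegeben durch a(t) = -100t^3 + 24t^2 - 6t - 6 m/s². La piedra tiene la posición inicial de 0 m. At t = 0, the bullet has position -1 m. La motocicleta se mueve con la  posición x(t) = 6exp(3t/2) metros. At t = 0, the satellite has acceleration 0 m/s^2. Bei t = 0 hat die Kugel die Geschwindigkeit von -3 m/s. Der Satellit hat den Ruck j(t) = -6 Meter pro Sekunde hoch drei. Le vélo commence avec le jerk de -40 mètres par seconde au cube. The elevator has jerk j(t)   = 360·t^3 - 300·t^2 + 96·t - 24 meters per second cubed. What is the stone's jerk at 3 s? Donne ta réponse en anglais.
We must differentiate our acceleration equation a(t) = -100·t^3 + 24·t^2 - 6·t - 6 1 time. The derivative of acceleration gives jerk: j(t) = -300·t^2 + 48·t - 6. From the given jerk equation j(t) = -300·t^2 + 48·t - 6, we substitute t = 3 to get j = -2562.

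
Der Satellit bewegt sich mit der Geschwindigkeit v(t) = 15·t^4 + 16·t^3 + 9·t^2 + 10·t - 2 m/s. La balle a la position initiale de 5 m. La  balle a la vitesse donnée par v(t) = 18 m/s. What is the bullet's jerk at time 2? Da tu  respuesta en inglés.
We must differentiate our velocity equation v(t) = 18 2 times. Differentiating velocity, we get acceleration: a(t) = 0. The derivative of acceleration gives jerk: j(t) = 0. From the given jerk equation j(t) = 0, we substitute t = 2 to get j = 0.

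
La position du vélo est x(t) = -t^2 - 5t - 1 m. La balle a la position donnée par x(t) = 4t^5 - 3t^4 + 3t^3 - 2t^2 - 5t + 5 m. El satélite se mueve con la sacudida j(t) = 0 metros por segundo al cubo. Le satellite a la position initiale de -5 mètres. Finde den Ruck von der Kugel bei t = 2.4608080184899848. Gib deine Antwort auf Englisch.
To solve this, we need to take 3 derivatives of our position equation x(t) = 4·t^5 - 3·t^4 + 3·t^3 - 2·t^2 - 5·t + 5. The derivative of position gives velocity: v(t) = 20·t^4 - 12·t^3 + 9·t^2 - 4·t - 5. Taking d/dt of v(t), we find a(t) = 80·t^3 - 36·t^2 + 18·t - 4. The derivative of acceleration gives jerk: j(t) = 240·t^2 - 72·t + 18. Using j(t) = 240·t^2 - 72·t + 18 and substituting t = 2.4608080184899848, we find j = 1294.16008759623.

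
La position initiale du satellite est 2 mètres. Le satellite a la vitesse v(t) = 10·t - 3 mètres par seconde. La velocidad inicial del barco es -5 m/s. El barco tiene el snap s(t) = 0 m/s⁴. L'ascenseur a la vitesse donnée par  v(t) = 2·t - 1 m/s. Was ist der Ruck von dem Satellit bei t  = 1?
Wir müssen unsere Gleichung für die Geschwindigkeit v(t) = 10·t - 3 2-mal ableiten. Durch Ableiten von der Geschwindigkeit erhalten wir die Beschleunigung: a(t) = 10. Mit d/dt von a(t) finden wir j(t) = 0. Wir haben den Ruck j(t) = 0. Durch Einsetzen von t = 1: j(1) = 0.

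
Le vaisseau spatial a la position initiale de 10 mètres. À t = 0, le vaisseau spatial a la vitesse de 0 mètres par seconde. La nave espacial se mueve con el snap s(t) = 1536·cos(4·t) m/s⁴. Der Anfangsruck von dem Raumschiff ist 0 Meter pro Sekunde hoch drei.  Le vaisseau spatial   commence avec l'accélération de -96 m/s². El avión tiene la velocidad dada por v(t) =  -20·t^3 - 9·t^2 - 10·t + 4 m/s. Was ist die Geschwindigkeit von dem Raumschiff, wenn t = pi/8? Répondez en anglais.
To solve this, we need to take 3 antiderivatives of our snap equation s(t) = 1536·cos(4·t). The integral of snap, with j(0) = 0, gives jerk: j(t) = 384·sin(4·t). Finding the integral of j(t) and using a(0) = -96: a(t) = -96·cos(4·t). Taking ∫a(t)dt and applying v(0) = 0, we find v(t) = -24·sin(4·t). From the given velocity equation v(t) = -24·sin(4·t), we substitute t = pi/8 to get v = -24.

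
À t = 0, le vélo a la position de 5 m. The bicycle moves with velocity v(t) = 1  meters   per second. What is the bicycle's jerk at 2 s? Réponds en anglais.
To solve this, we need to take 2 derivatives of our velocity equation v(t) = 1. Differentiating velocity, we get acceleration: a(t) = 0. The derivative of acceleration gives jerk: j(t) = 0. From the given jerk equation j(t) = 0, we substitute t = 2 to get j = 0.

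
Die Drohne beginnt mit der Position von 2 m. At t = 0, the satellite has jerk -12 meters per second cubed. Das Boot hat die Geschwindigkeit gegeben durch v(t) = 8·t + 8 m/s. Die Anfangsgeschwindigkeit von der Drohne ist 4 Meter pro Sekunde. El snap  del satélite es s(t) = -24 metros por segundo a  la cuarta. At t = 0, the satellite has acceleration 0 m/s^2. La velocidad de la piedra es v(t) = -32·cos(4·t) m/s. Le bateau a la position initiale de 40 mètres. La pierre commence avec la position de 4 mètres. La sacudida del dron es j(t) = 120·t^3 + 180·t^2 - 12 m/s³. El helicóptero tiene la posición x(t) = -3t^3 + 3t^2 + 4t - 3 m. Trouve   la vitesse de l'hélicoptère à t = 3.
En partant de la position x(t) = -3·t^3 + 3·t^2 + 4·t - 3, nous prenons 1 dérivée. En dérivant la position, nous obtenons la vitesse: v(t) = -9·t^2 + 6·t + 4. En utilisant v(t) = -9·t^2 + 6·t + 4 et en substituant t = 3, nous trouvons v = -59.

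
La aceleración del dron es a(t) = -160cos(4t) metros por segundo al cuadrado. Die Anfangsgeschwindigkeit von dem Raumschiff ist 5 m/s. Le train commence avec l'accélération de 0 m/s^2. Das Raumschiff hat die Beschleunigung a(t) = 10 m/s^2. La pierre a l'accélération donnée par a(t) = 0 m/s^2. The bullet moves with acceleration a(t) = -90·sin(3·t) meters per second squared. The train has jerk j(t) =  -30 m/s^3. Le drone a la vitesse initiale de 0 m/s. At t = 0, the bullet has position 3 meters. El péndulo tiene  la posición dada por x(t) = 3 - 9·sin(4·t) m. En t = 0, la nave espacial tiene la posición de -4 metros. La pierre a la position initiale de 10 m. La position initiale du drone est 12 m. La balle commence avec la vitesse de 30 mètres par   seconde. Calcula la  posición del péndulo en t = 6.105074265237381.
De la ecuación de la posición x(t) = 3 - 9·sin(4·t), sustituimos t = 6.105074265237381 para obtener x = 8.88316847236406.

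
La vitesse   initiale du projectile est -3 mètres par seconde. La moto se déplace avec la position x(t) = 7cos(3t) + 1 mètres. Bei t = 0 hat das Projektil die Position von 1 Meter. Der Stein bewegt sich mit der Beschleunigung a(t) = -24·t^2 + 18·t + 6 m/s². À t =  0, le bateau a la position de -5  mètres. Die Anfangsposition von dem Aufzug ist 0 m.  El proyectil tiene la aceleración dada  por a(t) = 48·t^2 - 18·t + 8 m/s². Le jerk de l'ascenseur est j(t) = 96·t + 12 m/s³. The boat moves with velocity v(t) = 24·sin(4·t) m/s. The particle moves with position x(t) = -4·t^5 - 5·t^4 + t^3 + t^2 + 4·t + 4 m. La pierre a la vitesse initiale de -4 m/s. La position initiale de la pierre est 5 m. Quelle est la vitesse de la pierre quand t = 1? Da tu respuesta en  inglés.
We must find the antiderivative of our acceleration equation a(t) = -24·t^2 + 18·t + 6 1 time. Finding the integral of a(t) and using v(0) = -4: v(t) = -8·t^3 + 9·t^2 + 6·t - 4. We have velocity v(t) = -8·t^3 + 9·t^2 + 6·t - 4. Substituting t = 1: v(1) = 3.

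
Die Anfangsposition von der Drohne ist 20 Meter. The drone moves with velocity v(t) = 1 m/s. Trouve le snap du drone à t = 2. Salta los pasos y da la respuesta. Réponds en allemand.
s(2) = 0.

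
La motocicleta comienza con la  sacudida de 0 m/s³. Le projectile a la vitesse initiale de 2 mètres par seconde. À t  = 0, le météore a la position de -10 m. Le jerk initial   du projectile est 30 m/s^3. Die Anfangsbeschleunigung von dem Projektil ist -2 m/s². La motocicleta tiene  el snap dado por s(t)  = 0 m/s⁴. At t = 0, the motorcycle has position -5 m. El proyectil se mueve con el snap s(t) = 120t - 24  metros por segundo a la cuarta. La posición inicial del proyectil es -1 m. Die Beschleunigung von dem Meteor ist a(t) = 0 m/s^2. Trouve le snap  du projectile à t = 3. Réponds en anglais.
We have snap s(t) = 120·t - 24. Substituting t = 3: s(3) = 336.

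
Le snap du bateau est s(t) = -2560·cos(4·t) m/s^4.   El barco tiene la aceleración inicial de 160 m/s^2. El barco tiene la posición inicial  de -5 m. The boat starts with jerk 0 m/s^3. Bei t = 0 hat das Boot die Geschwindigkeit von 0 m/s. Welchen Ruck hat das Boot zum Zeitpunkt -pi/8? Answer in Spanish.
Necesitamos integrar nuestra ecuación del snap s(t) = -2560·cos(4·t) 1 vez. La integral del snap, con j(0) = 0, da la sacudida: j(t) = -640·sin(4·t). De la ecuación de la sacudida j(t) = -640·sin(4·t), sustituimos t = -pi/8 para obtener j = 640.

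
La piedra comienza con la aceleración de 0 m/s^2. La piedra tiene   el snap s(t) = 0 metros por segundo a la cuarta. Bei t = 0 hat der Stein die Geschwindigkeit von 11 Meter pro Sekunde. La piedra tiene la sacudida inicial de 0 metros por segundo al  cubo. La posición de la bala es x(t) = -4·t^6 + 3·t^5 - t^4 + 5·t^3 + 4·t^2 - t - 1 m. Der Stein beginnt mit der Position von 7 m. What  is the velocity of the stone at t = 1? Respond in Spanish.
Debemos encontrar la antiderivada de nuestra ecuación del snap s(t) = 0 3 veces. La antiderivada del snap es la sacudida. Usando j(0) = 0, obtenemos j(t) = 0. Tomando ∫j(t)dt y aplicando a(0) = 0, encontramos a(t) = 0. Tomando ∫a(t)dt y aplicando v(0) = 11, encontramos v(t) = 11. De la ecuación de la velocidad v(t) = 11, sustituimos t = 1 para obtener v = 11.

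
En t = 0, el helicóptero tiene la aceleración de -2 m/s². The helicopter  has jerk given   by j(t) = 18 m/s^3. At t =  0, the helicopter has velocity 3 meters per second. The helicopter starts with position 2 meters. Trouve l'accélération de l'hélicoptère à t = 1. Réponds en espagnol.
Debemos encontrar la antiderivada de nuestra ecuación de la sacudida j(t) = 18 1 vez. Tomando ∫j(t)dt y aplicando a(0) = -2, encontramos a(t) = 18·t - 2. De la ecuación de la aceleración a(t) = 18·t - 2, sustituimos t = 1 para obtener a = 16.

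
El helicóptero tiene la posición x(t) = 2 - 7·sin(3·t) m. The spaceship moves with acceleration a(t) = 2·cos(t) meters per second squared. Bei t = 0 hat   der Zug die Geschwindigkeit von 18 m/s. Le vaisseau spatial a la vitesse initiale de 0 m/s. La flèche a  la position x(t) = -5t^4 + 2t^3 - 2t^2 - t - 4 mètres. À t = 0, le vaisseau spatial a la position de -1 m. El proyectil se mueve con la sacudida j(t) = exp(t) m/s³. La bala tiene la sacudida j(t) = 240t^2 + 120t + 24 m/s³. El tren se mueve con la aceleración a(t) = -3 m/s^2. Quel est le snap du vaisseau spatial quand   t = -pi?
En partant de l'accélération a(t) = 2·cos(t), nous prenons 2 dérivées. En prenant d/dt de a(t), nous trouvons j(t) = -2·sin(t). La dérivée du jerk donne le snap: s(t) = -2·cos(t). De l'équation du snap s(t) = -2·cos(t), nous substituons t = -pi pour obtenir s = 2.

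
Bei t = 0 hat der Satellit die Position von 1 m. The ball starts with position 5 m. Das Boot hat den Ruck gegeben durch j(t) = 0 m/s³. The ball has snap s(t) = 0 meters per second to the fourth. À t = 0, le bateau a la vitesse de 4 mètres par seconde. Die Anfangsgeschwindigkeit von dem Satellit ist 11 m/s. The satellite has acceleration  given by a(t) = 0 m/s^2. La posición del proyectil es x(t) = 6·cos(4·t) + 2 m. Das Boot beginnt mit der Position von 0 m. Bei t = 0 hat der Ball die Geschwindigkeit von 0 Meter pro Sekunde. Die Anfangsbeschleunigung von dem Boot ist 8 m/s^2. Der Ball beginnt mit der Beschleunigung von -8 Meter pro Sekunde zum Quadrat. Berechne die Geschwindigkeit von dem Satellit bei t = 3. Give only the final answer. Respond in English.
v(3) = 11.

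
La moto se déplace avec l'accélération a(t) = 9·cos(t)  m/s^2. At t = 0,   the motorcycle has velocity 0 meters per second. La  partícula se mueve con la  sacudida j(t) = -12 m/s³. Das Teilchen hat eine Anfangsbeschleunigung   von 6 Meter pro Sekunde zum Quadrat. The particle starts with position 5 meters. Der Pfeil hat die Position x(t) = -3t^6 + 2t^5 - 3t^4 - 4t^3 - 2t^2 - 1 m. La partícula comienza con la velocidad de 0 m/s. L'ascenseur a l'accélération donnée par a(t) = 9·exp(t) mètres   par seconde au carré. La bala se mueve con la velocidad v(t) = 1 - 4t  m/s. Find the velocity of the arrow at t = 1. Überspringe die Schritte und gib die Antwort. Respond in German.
Die Geschwindigkeit bei t = 1 ist v = -36.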